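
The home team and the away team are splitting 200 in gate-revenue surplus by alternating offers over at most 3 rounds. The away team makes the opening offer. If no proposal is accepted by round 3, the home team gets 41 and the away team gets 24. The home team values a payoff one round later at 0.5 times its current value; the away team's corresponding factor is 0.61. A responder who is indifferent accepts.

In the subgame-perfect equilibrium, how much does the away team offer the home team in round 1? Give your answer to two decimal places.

51.51

Round 3 (the away team proposes): the home team gets 41 if talks fail, so the away team offers 41 and keeps 159.
Round 2 (the home team proposes): the away team can get 159 next round, worth 0.61 × 159 = 96.99 now, so the home team offers 96.99, keeping 103.01.
Round 1 (the away team proposes): the home team can get 103.01 next round, worth 0.5 × 103.01 = 51.505 now. The away team offers 51.505 and keeps 200 − 51.505 = 148.495.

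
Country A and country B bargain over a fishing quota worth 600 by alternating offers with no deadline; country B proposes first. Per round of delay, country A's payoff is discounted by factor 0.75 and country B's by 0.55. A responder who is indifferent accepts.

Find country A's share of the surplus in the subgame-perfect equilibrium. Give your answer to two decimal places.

When country B proposes, country A accepts any offer worth at least 0.75 times what country A would get by proposing next round; and vice versa.
This gives x = 600 − 0.75y and y = 600 − 0.55x, where x and y are each side's share when it proposes.
Hence (1 − 0.75·0.55)x = 600(1 − 0.75), i.e. 0.5875·x = 150.
x ≈ 255.3191; country A's share is 600 − x ≈ 344.6809.

344.68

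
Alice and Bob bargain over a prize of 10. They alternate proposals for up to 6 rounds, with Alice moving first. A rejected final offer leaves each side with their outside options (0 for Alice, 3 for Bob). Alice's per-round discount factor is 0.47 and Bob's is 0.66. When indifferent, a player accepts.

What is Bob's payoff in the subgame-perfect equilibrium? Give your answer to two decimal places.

5.22

Round 6 (Bob proposes): rejection yields 0 for Alice; Bob offers 0 and keeps 10.
Round 5 (Alice proposes): Bob can get 10 next round, worth 0.66 × 10 = 6.6 now. Alice offers 6.6 and keeps 10 − 6.6 = 3.4.
Round 4 (Bob proposes): Alice can get 3.4 next round, worth 0.47 × 3.4 = 1.598 now. Bob offers 1.598 and keeps 10 − 1.598 = 8.402.
Round 3 (Alice proposes): Bob can get 8.402 next round, worth 0.66 × 8.402 = 5.54532 now, so Alice offers 5.54532, keeping 4.45468.
Round 2 (Bob proposes): Alice can get 4.45468 next round, worth 0.47 × 4.45468 = 2.0936996 now. Bob offers 2.0936996 and keeps 10 − 2.0936996 = 7.9063004.
Round 1 (Alice proposes): Bob can get 7.9063004 next round, worth 0.66 × 7.9063004 = 5.218158264 now; Alice offers that and keeps 4.781841736.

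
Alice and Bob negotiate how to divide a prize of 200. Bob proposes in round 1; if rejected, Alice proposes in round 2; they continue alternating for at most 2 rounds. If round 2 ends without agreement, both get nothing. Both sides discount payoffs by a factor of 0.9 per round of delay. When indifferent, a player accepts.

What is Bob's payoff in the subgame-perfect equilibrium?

Round 2 (Alice proposes): Bob will accept anything ≥ 0, so Alice offers 0 and keeps 200.
Round 1 (Bob proposes): Alice can get 200 next round, worth 0.9 × 200 = 180 now. Bob offers 180 and keeps 200 − 180 = 20.

20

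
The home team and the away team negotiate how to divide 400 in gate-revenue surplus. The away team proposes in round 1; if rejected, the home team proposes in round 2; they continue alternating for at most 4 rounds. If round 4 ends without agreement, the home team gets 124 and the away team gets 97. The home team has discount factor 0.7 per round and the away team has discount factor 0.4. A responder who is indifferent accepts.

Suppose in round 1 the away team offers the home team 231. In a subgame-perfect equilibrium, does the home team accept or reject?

Accept

Round 4 (the home team proposes): the away team gets 97 if talks fail, so the home team offers 97 and keeps 303.
Round 3 (the away team proposes): the home team can get 303 next round, worth 0.7 × 303 = 212.1 now. The away team offers 212.1 and keeps 400 − 212.1 = 187.9.
Round 2 (the home team proposes): the away team can get 187.9 next round, worth 0.4 × 187.9 = 75.16 now; the home team offers that and keeps 324.84.
So by rejecting in round 1, the home team gets 324.84 next round, worth 0.7 × 324.84 = 227.388 now.
Offer 231 ≥ 227.388, so the home team accepts.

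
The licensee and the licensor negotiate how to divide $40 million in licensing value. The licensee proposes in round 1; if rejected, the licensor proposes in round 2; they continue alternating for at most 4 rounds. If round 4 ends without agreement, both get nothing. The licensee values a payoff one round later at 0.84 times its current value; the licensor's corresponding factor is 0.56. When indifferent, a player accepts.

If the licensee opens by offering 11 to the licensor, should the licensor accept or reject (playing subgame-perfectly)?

Round 4 (the licensor proposes): rejection yields 0 for the licensee; the licensor offers 0 and keeps 40.
Round 3 (the licensee proposes): the licensor can get 40 next round, worth 0.56 × 40 = 22.4 now. The licensee offers 22.4 and keeps 40 − 22.4 = 17.6.
Round 2 (the licensor proposes): the licensee can get 17.6 next round, worth 0.84 × 17.6 = 14.784 now, so the licensor offers 14.784, keeping 25.216.
So by rejecting in round 1, the licensor gets 25.216 next round, worth 0.56 × 25.216 = 14.12096 now.
Offer 11 < 14.12096, so the licensor rejects.

Reject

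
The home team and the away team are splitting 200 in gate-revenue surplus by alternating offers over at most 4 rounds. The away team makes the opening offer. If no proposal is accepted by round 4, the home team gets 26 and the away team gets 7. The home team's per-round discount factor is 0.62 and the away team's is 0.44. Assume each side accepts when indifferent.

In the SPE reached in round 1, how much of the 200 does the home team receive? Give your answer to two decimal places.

102.08

Work backward from the last round.
Round 4 (the home team proposes): the away team gets 7 if talks fail, so the home team offers 7 and keeps 193.
Round 3 (the away team proposes): the home team can get 193 next round, worth 0.62 × 193 = 119.66 now. The away team offers 119.66 and keeps 200 − 119.66 = 80.34.
Round 2 (the home team proposes): the away team can get 80.34 next round, worth 0.44 × 80.34 = 35.3496 now; the home team offers that and keeps 164.6504.
Round 1 (the away team proposes): the home team can get 164.6504 next round, worth 0.62 × 164.6504 = 102.083248 now. The away team offers 102.083248 and keeps 200 − 102.083248 = 97.916752.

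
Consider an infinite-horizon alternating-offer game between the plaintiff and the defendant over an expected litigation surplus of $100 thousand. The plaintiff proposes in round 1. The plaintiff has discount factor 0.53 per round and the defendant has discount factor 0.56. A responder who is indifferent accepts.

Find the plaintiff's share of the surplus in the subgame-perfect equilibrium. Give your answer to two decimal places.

62.57

In a stationary SPE each proposer offers the other exactly their discounted continuation value.
If the plaintiff keeps x when proposing and the defendant keeps y when proposing, then x = 100 − 0.56y and y = 100 − 0.53x.
Solving: x = 100(1 − 0.56) / (1 − 0.53·0.56) = 44 / 0.7032 ≈ 62.5711.
The defendant gets 100 − 62.5711 ≈ 37.4289.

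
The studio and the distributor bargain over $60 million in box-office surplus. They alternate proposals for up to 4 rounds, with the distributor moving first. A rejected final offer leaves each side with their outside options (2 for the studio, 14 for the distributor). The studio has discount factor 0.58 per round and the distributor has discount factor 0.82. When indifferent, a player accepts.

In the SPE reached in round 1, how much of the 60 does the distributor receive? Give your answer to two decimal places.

41.05

Round 4 (the studio proposes): the distributor gets 14 if talks fail, so the studio offers 14 and keeps 46.
Round 3 (the distributor proposes): the studio can get 46 next round, worth 0.58 × 46 = 26.68 now. The distributor offers 26.68 and keeps 60 − 26.68 = 33.32.
Round 2 (the studio proposes): the distributor can get 33.32 next round, worth 0.82 × 33.32 = 27.3224 now. The studio offers 27.3224 and keeps 60 − 27.3224 = 32.6776.
Round 1 (the distributor proposes): the studio can get 32.6776 next round, worth 0.58 × 32.6776 = 18.953008 now; the distributor offers that and keeps 41.046992.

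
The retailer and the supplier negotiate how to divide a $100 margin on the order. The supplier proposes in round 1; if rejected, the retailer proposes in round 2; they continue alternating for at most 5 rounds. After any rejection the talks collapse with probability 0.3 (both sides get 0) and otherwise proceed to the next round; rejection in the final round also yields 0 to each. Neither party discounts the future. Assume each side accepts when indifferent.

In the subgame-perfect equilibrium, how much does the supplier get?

68.71

Round 5 (the supplier proposes): the retailer will accept anything ≥ 0, so the supplier offers 0 and keeps 100.
Round 4 (the retailer proposes): rejecting gives the supplier an expected 0.7 × 100 = 70; the retailer offers that and keeps 30.
Round 3 (the supplier proposes): rejecting gives the retailer an expected 0.7 × 30 = 21; the supplier offers that and keeps 79.
Round 2 (the retailer proposes): rejecting gives the supplier an expected 0.7 × 79 = 55.3; the retailer offers that and keeps 44.7.
Round 1 (the supplier proposes): rejecting gives the retailer an expected 0.7 × 44.7 = 31.29, so the supplier offers 31.29, keeping 68.71.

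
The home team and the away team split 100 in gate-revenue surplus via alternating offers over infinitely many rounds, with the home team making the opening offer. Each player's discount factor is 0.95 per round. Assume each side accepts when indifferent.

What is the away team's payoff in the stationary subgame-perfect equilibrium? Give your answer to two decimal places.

48.72

Let x be the home team's share when the home team proposes and y be the away team's share when the away team proposes.
The away team accepts iff offered ≥ 0.95·y, so x = 100 − 0.95y. Symmetrically y = 100 − 0.95x.
Substituting: x = 100 − 0.95(100 − 0.95x), giving x(1 − 0.95·0.95) = 100(1 − 0.95).
So x = 100 × 0.05 / 0.0975 ≈ 51.2821, and the away team receives 100 − x ≈ 48.7179.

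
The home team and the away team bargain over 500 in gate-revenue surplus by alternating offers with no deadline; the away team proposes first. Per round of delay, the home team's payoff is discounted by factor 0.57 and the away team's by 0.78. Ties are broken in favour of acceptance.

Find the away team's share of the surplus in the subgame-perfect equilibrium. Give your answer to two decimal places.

387.11

Let x be the away team's share when the away team proposes and y be the home team's share when the home team proposes.
The home team accepts iff offered ≥ 0.57·y, so x = 500 − 0.57y. Symmetrically y = 500 − 0.78x.
Substituting: x = 500 − 0.57(500 − 0.78x), giving x(1 − 0.78·0.57) = 500(1 − 0.57).
So x = 500 × 0.43 / 0.5554 ≈ 387.1084, and the home team receives 500 − x ≈ 112.8916.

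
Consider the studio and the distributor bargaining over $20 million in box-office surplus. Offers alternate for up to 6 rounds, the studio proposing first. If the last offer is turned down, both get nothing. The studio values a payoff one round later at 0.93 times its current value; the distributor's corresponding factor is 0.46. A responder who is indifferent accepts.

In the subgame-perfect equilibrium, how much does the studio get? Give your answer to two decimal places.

Round 6 (the distributor proposes): rejection yields 0 for the studio; the distributor offers 0 and keeps 20.
Round 5 (the studio proposes): the distributor can get 20 next round, worth 0.46 × 20 = 9.2 now. The studio offers 9.2 and keeps 20 − 9.2 = 10.8.
Round 4 (the distributor proposes): the studio can get 10.8 next round, worth 0.93 × 10.8 = 10.044 now. The distributor offers 10.044 and keeps 20 − 10.044 = 9.956.
Round 3 (the studio proposes): the distributor can get 9.956 next round, worth 0.46 × 9.956 = 4.57976 now. The studio offers 4.57976 and keeps 20 − 4.57976 = 15.42024.
Round 2 (the distributor proposes): the studio can get 15.42024 next round, worth 0.93 × 15.42024 = 14.3408232 now; the distributor offers that and keeps 5.6591768.
Round 1 (the studio proposes): the distributor can get 5.6591768 next round, worth 0.46 × 5.6591768 = 2.603221328 now, so the studio offers 2.603221328, keeping 17.396778672.

17.40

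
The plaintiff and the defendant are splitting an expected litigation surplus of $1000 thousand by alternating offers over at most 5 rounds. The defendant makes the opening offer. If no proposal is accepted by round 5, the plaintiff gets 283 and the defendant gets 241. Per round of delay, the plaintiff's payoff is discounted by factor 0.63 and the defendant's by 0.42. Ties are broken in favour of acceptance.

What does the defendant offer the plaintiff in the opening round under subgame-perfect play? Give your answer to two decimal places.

Round 5 (the defendant proposes): the plaintiff gets 283 if talks fail, so the defendant offers 283 and keeps 717.
Round 4 (the plaintiff proposes): the defendant can get 717 next round, worth 0.42 × 717 = 301.14 now, so the plaintiff offers 301.14, keeping 698.86.
Round 3 (the defendant proposes): the plaintiff can get 698.86 next round, worth 0.63 × 698.86 = 440.2818 now. The defendant offers 440.2818 and keeps 1000 − 440.2818 = 559.7182.
Round 2 (the plaintiff proposes): the defendant can get 559.7182 next round, worth 0.42 × 559.7182 = 235.081644 now, so the plaintiff offers 235.081644, keeping 764.918356.
Round 1 (the defendant proposes): the plaintiff can get 764.918356 next round, worth 0.63 × 764.918356 = 481.89856428 now. The defendant offers 481.89856428 and keeps 1000 − 481.89856428 = 518.10143572.

481.90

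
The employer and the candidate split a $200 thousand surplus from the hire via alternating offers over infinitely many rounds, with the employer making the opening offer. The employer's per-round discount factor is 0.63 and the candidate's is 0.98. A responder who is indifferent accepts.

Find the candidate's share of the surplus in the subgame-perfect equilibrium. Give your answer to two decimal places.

189.55

In a stationary SPE each proposer offers the other exactly their discounted continuation value.
If the employer keeps x when proposing and the candidate keeps y when proposing, then x = 200 − 0.98y and y = 200 − 0.63x.
Solving: x = 200(1 − 0.98) / (1 − 0.63·0.98) = 4 / 0.3826 ≈ 10.4548.
The candidate gets 200 − 10.4548 ≈ 189.5452.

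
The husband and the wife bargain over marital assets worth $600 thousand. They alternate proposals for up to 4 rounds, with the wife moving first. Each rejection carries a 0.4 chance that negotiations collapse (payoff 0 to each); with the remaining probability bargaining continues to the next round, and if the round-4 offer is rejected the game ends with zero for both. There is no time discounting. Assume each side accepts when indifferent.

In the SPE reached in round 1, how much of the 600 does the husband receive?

Round 4 (the husband proposes): the wife will accept anything ≥ 0, so the husband offers 0 and keeps 600.
Round 3 (the wife proposes): rejecting gives the husband an expected 0.6 × 600 = 360; the wife offers that and keeps 240.
Round 2 (the husband proposes): rejecting gives the wife an expected 0.6 × 240 = 144, so the husband offers 144, keeping 456.
Round 1 (the wife proposes): rejecting gives the husband an expected 0.6 × 456 = 273.6, so the wife offers 273.6, keeping 326.4.

273.6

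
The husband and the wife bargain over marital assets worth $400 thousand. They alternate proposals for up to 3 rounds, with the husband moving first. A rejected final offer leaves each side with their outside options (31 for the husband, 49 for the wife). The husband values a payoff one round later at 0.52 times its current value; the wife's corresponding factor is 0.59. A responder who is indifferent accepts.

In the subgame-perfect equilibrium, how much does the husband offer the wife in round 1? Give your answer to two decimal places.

Round 3 (the husband proposes): the wife gets 49 if talks fail, so the husband offers 49 and keeps 351.
Round 2 (the wife proposes): the husband can get 351 next round, worth 0.52 × 351 = 182.52 now. The wife offers 182.52 and keeps 400 − 182.52 = 217.48.
Round 1 (the husband proposes): the wife can get 217.48 next round, worth 0.59 × 217.48 = 128.3132 now; the husband offers that and keeps 271.6868.

128.31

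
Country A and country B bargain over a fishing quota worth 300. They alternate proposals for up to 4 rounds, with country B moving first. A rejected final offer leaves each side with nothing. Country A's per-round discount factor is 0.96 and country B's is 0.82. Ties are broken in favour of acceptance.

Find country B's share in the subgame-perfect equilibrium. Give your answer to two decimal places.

Round 4 (country A proposes): country B will accept anything ≥ 0, so country A offers 0 and keeps 300.
Round 3 (country B proposes): country A can get 300 next round, worth 0.96 × 300 = 288 now. Country B offers 288 and keeps 300 − 288 = 12.
Round 2 (country A proposes): country B can get 12 next round, worth 0.82 × 12 = 9.84 now; country A offers that and keeps 290.16.
Round 1 (country B proposes): country A can get 290.16 next round, worth 0.96 × 290.16 = 278.5536 now; country B offers that and keeps 21.4464.

21.45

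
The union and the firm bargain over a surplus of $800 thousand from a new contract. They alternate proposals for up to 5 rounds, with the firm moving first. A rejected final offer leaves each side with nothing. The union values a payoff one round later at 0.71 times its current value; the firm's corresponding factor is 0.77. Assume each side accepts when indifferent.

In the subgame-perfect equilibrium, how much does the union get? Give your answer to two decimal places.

Round 5 (the firm proposes): rejection yields 0 for the union; the firm offers 0 and keeps 800.
Round 4 (the union proposes): the firm can get 800 next round, worth 0.77 × 800 = 616 now. The union offers 616 and keeps 800 − 616 = 184.
Round 3 (the firm proposes): the union can get 184 next round, worth 0.71 × 184 = 130.64 now, so the firm offers 130.64, keeping 669.36.
Round 2 (the union proposes): the firm can get 669.36 next round, worth 0.77 × 669.36 = 515.4072 now; the union offers that and keeps 284.5928.
Round 1 (the firm proposes): the union can get 284.5928 next round, worth 0.71 × 284.5928 = 202.060888 now; the firm offers that and keeps 597.939112.

202.06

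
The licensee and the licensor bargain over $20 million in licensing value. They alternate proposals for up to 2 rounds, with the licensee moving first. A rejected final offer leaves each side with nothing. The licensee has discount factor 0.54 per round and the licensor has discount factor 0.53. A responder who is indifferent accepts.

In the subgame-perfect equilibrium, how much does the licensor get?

10.6

Round 2 (the licensor proposes): rejection yields 0 for the licensee; the licensor offers 0 and keeps 20.
Round 1 (the licensee proposes): the licensor can get 20 next round, worth 0.53 × 20 = 10.6 now. The licensee offers 10.6 and keeps 20 − 10.6 = 9.4.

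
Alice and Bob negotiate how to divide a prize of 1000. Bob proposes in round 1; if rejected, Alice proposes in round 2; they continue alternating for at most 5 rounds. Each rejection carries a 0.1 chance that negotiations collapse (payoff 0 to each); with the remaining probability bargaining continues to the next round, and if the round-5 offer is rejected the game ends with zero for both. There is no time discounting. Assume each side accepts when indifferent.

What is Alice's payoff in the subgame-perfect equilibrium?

Round 5 (Bob proposes): rejection yields 0 for Alice; Bob offers 0 and keeps 1000.
Round 4 (Alice proposes): rejecting gives Bob an expected 0.9 × 1000 = 900, so Alice offers 900, keeping 100.
Round 3 (Bob proposes): rejecting gives Alice an expected 0.9 × 100 = 90; Bob offers that and keeps 910.
Round 2 (Alice proposes): rejecting gives Bob an expected 0.9 × 910 = 819; Alice offers that and keeps 181.
Round 1 (Bob proposes): rejecting gives Alice an expected 0.9 × 181 = 162.9, so Bob offers 162.9, keeping 837.1.

162.9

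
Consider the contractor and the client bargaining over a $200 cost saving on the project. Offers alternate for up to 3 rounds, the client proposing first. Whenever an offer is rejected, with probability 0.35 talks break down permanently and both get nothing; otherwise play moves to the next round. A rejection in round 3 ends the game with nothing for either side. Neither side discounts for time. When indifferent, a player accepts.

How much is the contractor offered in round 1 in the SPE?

By backward induction:
Round 3 (the client proposes): the contractor will accept anything ≥ 0, so the client offers 0 and keeps 200.
Round 2 (the contractor proposes): rejecting gives the client an expected 0.65 × 200 = 130, so the contractor offers 130, keeping 70.
Round 1 (the client proposes): rejecting gives the contractor an expected 0.65 × 70 = 45.5. The client offers 45.5 and keeps 200 − 45.5 = 154.5.

45.5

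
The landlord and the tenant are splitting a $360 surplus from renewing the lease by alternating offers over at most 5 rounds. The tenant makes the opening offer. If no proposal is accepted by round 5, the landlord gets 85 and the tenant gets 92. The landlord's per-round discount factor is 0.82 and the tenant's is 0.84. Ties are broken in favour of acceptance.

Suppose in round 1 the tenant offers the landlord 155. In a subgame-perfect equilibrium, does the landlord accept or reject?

Accept

Round 5 (the tenant proposes): the landlord gets 85 if talks fail, so the tenant offers 85 and keeps 275.
Round 4 (the landlord proposes): the tenant can get 275 next round, worth 0.84 × 275 = 231 now; the landlord offers that and keeps 129.
Round 3 (the tenant proposes): the landlord can get 129 next round, worth 0.82 × 129 = 105.78 now. The tenant offers 105.78 and keeps 360 − 105.78 = 254.22.
Round 2 (the landlord proposes): the tenant can get 254.22 next round, worth 0.84 × 254.22 = 213.5448 now. The landlord offers 213.5448 and keeps 360 − 213.5448 = 146.4552.
So by rejecting in round 1, the landlord gets 146.4552 next round, worth 0.82 × 146.4552 = 120.093264 now.
Offer 155 ≥ 120.093264, so the landlord accepts.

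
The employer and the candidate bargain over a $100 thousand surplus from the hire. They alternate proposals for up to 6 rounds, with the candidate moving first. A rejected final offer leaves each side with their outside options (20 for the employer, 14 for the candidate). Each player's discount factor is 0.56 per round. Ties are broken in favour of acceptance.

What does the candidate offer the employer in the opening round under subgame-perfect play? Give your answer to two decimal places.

Round 6 (the employer proposes): the candidate gets 14 if talks fail, so the employer offers 14 and keeps 86.
Round 5 (the candidate proposes): the employer can get 86 next round, worth 0.56 × 86 = 48.16 now. The candidate offers 48.16 and keeps 100 − 48.16 = 51.84.
Round 4 (the employer proposes): the candidate can get 51.84 next round, worth 0.56 × 51.84 = 29.0304 now, so the employer offers 29.0304, keeping 70.9696.
Round 3 (the candidate proposes): the employer can get 70.9696 next round, worth 0.56 × 70.9696 = 39.742976 now; the candidate offers that and keeps 60.257024.
Round 2 (the employer proposes): the candidate can get 60.257024 next round, worth 0.56 × 60.257024 = 33.74393344 now; the employer offers that and keeps 66.25606656.
Round 1 (the candidate proposes): the employer can get 66.25606656 next round, worth 0.56 × 66.25606656 = 37.1033972736 now; the candidate offers that and keeps 62.8966027264.

37.10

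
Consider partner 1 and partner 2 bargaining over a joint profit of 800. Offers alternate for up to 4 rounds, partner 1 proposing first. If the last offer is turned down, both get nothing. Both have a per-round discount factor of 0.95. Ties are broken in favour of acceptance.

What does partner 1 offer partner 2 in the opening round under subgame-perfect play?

By backward induction:
Round 4 (partner 2 proposes): partner 1 will accept anything ≥ 0, so partner 2 offers 0 and keeps 800.
Round 3 (partner 1 proposes): partner 2 can get 800 next round, worth 0.95 × 800 = 760 now, so partner 1 offers 760, keeping 40.
Round 2 (partner 2 proposes): partner 1 can get 40 next round, worth 0.95 × 40 = 38 now, so partner 2 offers 38, keeping 762.
Round 1 (partner 1 proposes): partner 2 can get 762 next round, worth 0.95 × 762 = 723.9 now; partner 1 offers that and keeps 76.1.

723.9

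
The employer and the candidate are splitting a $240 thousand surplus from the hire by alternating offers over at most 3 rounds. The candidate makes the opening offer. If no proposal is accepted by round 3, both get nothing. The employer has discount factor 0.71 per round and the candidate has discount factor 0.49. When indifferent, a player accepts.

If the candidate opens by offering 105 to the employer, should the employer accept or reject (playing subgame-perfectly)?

Round 3 (the candidate proposes): rejection yields 0 for the employer; the candidate offers 0 and keeps 240.
Round 2 (the employer proposes): the candidate can get 240 next round, worth 0.49 × 240 = 117.6 now. The employer offers 117.6 and keeps 240 − 117.6 = 122.4.
So by rejecting in round 1, the employer gets 122.4 next round, worth 0.71 × 122.4 = 86.904 now.
Offer 105 ≥ 86.904, so the employer accepts.

Accept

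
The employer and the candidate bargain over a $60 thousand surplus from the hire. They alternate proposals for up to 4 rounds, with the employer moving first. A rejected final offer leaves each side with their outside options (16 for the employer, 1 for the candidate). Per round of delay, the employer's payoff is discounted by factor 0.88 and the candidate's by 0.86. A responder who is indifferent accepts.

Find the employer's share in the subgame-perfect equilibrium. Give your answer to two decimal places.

25.17

Round 4 (the candidate proposes): the employer gets 16 if talks fail, so the candidate offers 16 and keeps 44.
Round 3 (the employer proposes): the candidate can get 44 next round, worth 0.86 × 44 = 37.84 now; the employer offers that and keeps 22.16.
Round 2 (the candidate proposes): the employer can get 22.16 next round, worth 0.88 × 22.16 = 19.5008 now; the candidate offers that and keeps 40.4992.
Round 1 (the employer proposes): the candidate can get 40.4992 next round, worth 0.86 × 40.4992 = 34.829312 now; the employer offers that and keeps 25.170688.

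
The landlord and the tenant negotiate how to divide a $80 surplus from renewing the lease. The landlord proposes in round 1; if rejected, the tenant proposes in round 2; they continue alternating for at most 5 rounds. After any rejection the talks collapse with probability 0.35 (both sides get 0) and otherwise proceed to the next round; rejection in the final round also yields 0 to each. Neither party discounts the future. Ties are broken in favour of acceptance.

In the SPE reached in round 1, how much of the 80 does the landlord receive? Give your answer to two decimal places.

By backward induction:
Round 5 (the landlord proposes): the tenant will accept anything ≥ 0, so the landlord offers 0 and keeps 80.
Round 4 (the tenant proposes): rejecting gives the landlord an expected 0.65 × 80 = 52; the tenant offers that and keeps 28.
Round 3 (the landlord proposes): rejecting gives the tenant an expected 0.65 × 28 = 18.2, so the landlord offers 18.2, keeping 61.8.
Round 2 (the tenant proposes): rejecting gives the landlord an expected 0.65 × 61.8 = 40.17, so the tenant offers 40.17, keeping 39.83.
Round 1 (the landlord proposes): rejecting gives the tenant an expected 0.65 × 39.83 = 25.8895; the landlord offers that and keeps 54.1105.

54.11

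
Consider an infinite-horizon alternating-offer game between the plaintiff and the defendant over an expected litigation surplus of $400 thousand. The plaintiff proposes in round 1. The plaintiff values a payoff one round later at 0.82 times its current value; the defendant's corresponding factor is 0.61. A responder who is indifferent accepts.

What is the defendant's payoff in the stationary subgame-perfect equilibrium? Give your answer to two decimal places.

When the plaintiff proposes, the defendant accepts any offer worth at least 0.61 times what the defendant would get by proposing next round; and vice versa.
This gives x = 400 − 0.61y and y = 400 − 0.82x, where x and y are each side's share when it proposes.
Hence (1 − 0.61·0.82)x = 400(1 − 0.61), i.e. 0.4998·x = 156.
x ≈ 312.1248; the defendant's share is 400 − x ≈ 87.8752.

87.88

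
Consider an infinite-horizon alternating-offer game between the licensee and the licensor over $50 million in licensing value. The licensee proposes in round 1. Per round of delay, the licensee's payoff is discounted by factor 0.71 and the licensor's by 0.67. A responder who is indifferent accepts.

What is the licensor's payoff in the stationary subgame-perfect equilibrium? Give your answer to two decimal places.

18.53

When the licensee proposes, the licensor accepts any offer worth at least 0.67 times what the licensor would get by proposing next round; and vice versa.
This gives x = 50 − 0.67y and y = 50 − 0.71x, where x and y are each side's share when it proposes.
Hence (1 − 0.67·0.71)x = 50(1 − 0.67), i.e. 0.5243·x = 16.5.
x ≈ 31.4705; the licensor's share is 50 − x ≈ 18.5295.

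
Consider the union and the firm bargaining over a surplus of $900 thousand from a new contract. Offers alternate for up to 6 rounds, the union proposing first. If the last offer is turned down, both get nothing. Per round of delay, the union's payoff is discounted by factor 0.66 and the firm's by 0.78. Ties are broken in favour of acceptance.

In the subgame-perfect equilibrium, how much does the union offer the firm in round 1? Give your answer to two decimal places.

Work backward from the last round.
Round 6 (the firm proposes): the union will accept anything ≥ 0, so the firm offers 0 and keeps 900.
Round 5 (the union proposes): the firm can get 900 next round, worth 0.78 × 900 = 702 now. The union offers 702 and keeps 900 − 702 = 198.
Round 4 (the firm proposes): the union can get 198 next round, worth 0.66 × 198 = 130.68 now; the firm offers that and keeps 769.32.
Round 3 (the union proposes): the firm can get 769.32 next round, worth 0.78 × 769.32 = 600.0696 now, so the union offers 600.0696, keeping 299.9304.
Round 2 (the firm proposes): the union can get 299.9304 next round, worth 0.66 × 299.9304 = 197.954064 now, so the firm offers 197.954064, keeping 702.045936.
Round 1 (the union proposes): the firm can get 702.045936 next round, worth 0.78 × 702.045936 = 547.59583008 now. The union offers 547.59583008 and keeps 900 − 547.59583008 = 352.40416992.

547.60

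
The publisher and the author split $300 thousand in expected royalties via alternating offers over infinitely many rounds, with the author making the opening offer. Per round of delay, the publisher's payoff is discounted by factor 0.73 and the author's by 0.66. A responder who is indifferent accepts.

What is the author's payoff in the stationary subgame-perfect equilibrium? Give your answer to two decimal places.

156.31

Let x be the author's share when the author proposes and y be the publisher's share when the publisher proposes.
The publisher accepts iff offered ≥ 0.73·y, so x = 300 − 0.73y. Symmetrically y = 300 − 0.66x.
Substituting: x = 300 − 0.73(300 − 0.66x), giving x(1 − 0.66·0.73) = 300(1 − 0.73).
So x = 300 × 0.27 / 0.5182 ≈ 156.3103, and the publisher receives 300 − x ≈ 143.6897.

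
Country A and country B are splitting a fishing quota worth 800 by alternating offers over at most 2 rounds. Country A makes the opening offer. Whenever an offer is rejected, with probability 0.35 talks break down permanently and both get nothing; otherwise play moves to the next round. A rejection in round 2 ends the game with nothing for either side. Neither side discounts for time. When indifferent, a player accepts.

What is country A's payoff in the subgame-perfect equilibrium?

Round 2 (country B proposes): country A will accept anything ≥ 0, so country B offers 0 and keeps 800.
Round 1 (country A proposes): rejecting gives country B an expected 0.65 × 800 = 520; country A offers that and keeps 280.

280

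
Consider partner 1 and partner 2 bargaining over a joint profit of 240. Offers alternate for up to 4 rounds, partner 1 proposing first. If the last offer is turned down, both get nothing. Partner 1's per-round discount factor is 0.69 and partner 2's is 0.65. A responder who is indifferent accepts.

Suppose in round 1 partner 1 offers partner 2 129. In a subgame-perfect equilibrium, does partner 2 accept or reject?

Accept

Work out partner 2's continuation value if the offer is rejected.
Round 4 (partner 2 proposes): rejection yields 0 for partner 1; partner 2 offers 0 and keeps 240.
Round 3 (partner 1 proposes): partner 2 can get 240 next round, worth 0.65 × 240 = 156 now; partner 1 offers that and keeps 84.
Round 2 (partner 2 proposes): partner 1 can get 84 next round, worth 0.69 × 84 = 57.96 now, so partner 2 offers 57.96, keeping 182.04.
So by rejecting in round 1, partner 2 gets 182.04 next round, worth 0.65 × 182.04 = 118.326 now.
Offer 129 ≥ 118.326, so partner 2 accepts.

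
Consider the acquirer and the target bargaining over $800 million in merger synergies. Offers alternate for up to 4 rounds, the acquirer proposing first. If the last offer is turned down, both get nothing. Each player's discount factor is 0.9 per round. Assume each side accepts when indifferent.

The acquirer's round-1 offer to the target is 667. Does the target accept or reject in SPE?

Round 4 (the target proposes): the acquirer will accept anything ≥ 0, so the target offers 0 and keeps 800.
Round 3 (the acquirer proposes): the target can get 800 next round, worth 0.9 × 800 = 720 now, so the acquirer offers 720, keeping 80.
Round 2 (the target proposes): the acquirer can get 80 next round, worth 0.9 × 80 = 72 now. The target offers 72 and keeps 800 − 72 = 728.
So by rejecting in round 1, the target gets 728 next round, worth 0.9 × 728 = 655.2 now.
Offer 667 ≥ 655.2, so the target accepts.

Accept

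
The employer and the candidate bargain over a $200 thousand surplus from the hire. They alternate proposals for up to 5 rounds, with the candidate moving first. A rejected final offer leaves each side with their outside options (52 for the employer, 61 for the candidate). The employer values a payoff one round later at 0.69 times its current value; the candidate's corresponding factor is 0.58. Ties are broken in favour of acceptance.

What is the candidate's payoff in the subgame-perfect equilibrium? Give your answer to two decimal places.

Work backward from the last round.
Round 5 (the candidate proposes): the employer gets 52 if talks fail, so the candidate offers 52 and keeps 148.
Round 4 (the employer proposes): the candidate can get 148 next round, worth 0.58 × 148 = 85.84 now, so the employer offers 85.84, keeping 114.16.
Round 3 (the candidate proposes): the employer can get 114.16 next round, worth 0.69 × 114.16 = 78.7704 now; the candidate offers that and keeps 121.2296.
Round 2 (the employer proposes): the candidate can get 121.2296 next round, worth 0.58 × 121.2296 = 70.313168 now; the employer offers that and keeps 129.686832.
Round 1 (the candidate proposes): the employer can get 129.686832 next round, worth 0.69 × 129.686832 = 89.48391408 now; the candidate offers that and keeps 110.51608592.

110.52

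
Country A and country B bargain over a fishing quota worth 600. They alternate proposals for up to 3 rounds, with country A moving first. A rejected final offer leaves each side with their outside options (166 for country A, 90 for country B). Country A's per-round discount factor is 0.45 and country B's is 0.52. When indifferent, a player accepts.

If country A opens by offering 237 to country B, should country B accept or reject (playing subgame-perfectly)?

Accept

Round 3 (country A proposes): country B gets 90 if talks fail, so country A offers 90 and keeps 510.
Round 2 (country B proposes): country A can get 510 next round, worth 0.45 × 510 = 229.5 now; country B offers that and keeps 370.5.
So by rejecting in round 1, country B gets 370.5 next round, worth 0.52 × 370.5 = 192.66 now.
Offer 237 ≥ 192.66, so country B accepts.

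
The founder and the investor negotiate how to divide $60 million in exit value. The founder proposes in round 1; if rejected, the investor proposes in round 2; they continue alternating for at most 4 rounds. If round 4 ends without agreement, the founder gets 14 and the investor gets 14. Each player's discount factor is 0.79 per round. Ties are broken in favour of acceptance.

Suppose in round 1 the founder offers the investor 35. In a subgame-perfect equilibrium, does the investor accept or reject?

Round 4 (the investor proposes): the founder gets 14 if talks fail, so the investor offers 14 and keeps 46.
Round 3 (the founder proposes): the investor can get 46 next round, worth 0.79 × 46 = 36.34 now; the founder offers that and keeps 23.66.
Round 2 (the investor proposes): the founder can get 23.66 next round, worth 0.79 × 23.66 = 18.6914 now. The investor offers 18.6914 and keeps 60 − 18.6914 = 41.3086.
So by rejecting in round 1, the investor gets 41.3086 next round, worth 0.79 × 41.3086 = 32.633794 now.
Offer 35 ≥ 32.633794, so the investor accepts.

Accept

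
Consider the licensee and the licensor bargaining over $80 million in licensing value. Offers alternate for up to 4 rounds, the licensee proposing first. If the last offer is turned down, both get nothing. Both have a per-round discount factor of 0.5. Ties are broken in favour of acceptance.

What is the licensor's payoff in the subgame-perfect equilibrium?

30

Round 4 (the licensor proposes): rejection yields 0 for the licensee; the licensor offers 0 and keeps 80.
Round 3 (the licensee proposes): the licensor can get 80 next round, worth 0.5 × 80 = 40 now, so the licensee offers 40, keeping 40.
Round 2 (the licensor proposes): the licensee can get 40 next round, worth 0.5 × 40 = 20 now; the licensor offers that and keeps 60.
Round 1 (the licensee proposes): the licensor can get 60 next round, worth 0.5 × 60 = 30 now. The licensee offers 30 and keeps 80 − 30 = 50.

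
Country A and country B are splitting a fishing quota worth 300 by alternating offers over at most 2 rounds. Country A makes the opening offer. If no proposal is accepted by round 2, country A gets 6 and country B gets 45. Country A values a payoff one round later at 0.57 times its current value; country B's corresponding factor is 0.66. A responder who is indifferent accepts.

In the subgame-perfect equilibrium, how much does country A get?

105.96

Solve by backward induction from round 2.
Round 2 (country B proposes): country A gets 6 if talks fail, so country B offers 6 and keeps 294.
Round 1 (country A proposes): country B can get 294 next round, worth 0.66 × 294 = 194.04 now. Country A offers 194.04 and keeps 300 − 194.04 = 105.96.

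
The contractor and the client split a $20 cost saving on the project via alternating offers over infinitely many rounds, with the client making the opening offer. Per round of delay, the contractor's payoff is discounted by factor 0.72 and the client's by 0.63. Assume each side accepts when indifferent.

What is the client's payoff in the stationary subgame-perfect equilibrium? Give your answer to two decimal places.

10.25

In a stationary SPE each proposer offers the other exactly their discounted continuation value.
If the client keeps x when proposing and the contractor keeps y when proposing, then x = 20 − 0.72y and y = 20 − 0.63x.
Solving: x = 20(1 − 0.72) / (1 − 0.63·0.72) = 5.6 / 0.5464 ≈ 10.2489.
The contractor gets 20 − 10.2489 ≈ 9.7511.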